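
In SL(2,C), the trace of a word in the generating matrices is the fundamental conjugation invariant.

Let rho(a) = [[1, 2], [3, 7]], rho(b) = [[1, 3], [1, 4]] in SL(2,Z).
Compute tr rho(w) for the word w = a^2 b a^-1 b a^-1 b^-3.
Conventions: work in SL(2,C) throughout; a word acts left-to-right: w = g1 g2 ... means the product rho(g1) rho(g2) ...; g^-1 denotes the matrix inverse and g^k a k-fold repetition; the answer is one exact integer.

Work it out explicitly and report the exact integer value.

430

rho(a) = [[1, 2], [3, 7]]
... * rho(a) = [[1, 2], [3, 7]]  ->  [[7, 16], [24, 55]]
... * rho(b) = [[1, 3], [1, 4]]  ->  [[23, 85], [79, 292]]
... * rho(a^-1) = [[7, -2], [-3, 1]]  ->  [[-94, 39], [-323, 134]]
... * rho(b) = [[1, 3], [1, 4]]  ->  [[-55, -126], [-189, -433]]
... * rho(a^-1) = [[7, -2], [-3, 1]]  ->  [[-7, -16], [-24, -55]]
... * rho(b^-1) = [[4, -3], [-1, 1]]  ->  [[-12, 5], [-41, 17]]
... * rho(b^-1) = [[4, -3], [-1, 1]]  ->  [[-53, 41], [-181, 140]]
... * rho(b^-1) = [[4, -3], [-1, 1]]  ->  [[-253, 200], [-864, 683]]
tr = -253 + 683 = 430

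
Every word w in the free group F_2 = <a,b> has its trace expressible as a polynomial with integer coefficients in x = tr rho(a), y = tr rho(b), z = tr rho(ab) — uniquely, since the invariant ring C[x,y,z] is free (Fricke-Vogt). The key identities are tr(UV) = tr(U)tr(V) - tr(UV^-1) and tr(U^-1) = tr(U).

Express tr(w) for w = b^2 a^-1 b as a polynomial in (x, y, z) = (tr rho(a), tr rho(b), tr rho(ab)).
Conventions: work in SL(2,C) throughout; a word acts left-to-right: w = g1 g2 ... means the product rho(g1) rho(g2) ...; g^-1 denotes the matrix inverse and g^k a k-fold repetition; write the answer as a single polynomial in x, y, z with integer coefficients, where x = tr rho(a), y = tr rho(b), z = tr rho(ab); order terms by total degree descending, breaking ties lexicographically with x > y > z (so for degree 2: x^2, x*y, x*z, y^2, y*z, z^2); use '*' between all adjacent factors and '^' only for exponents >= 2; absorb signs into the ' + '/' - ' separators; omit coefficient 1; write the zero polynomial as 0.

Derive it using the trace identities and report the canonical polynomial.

use: tr(b^2) = tr(b)*tr(b) - tr(1)  (reduce the b square) = y^2 - 2
tr(b^3) = tr(b)*tr(b^2) - tr(b)  (reduce the b square) = y^3 - 3*y
tr(a b^2) = tr(b)*tr(a b) - tr(a)  (reduce the b square) = y*z - x
use: tr(b^3 a) = tr(b)*tr(a b^2) - tr(a b)  (reduce the b square) = y^2*z - x*y - z
use: tr(b^2 a^-1 b) = tr(b^3)*tr(a) - tr(b^3 a)  (eliminate a^-1) = x*y^3 - y^2*z - 2*x*y + z

x*y^3 - y^2*z - 2*x*y + z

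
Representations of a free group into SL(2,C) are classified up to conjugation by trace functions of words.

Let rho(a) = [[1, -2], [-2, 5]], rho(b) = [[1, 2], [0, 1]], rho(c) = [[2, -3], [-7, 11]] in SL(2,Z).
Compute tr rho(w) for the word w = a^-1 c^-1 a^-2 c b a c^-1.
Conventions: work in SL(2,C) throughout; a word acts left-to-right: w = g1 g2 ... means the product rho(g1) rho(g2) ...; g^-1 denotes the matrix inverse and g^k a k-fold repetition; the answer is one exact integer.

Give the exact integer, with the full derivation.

rho(a^-1) = [[5, 2], [2, 1]]
... * rho(c^-1) = [[11, 3], [7, 2]]  ->  [[69, 19], [29, 8]]
... * rho(a^-1) = [[5, 2], [2, 1]]  ->  [[383, 157], [161, 66]]
... * rho(a^-1) = [[5, 2], [2, 1]]  ->  [[2229, 923], [937, 388]]
... * rho(c) = [[2, -3], [-7, 11]]  ->  [[-2003, 3466], [-842, 1457]]
... * rho(b) = [[1, 2], [0, 1]]  ->  [[-2003, -540], [-842, -227]]
... * rho(a) = [[1, -2], [-2, 5]]  ->  [[-923, 1306], [-388, 549]]
... * rho(c^-1) = [[11, 3], [7, 2]]  ->  [[-1011, -157], [-425, -66]]
tr = -1011 + -66 = -1077

-1077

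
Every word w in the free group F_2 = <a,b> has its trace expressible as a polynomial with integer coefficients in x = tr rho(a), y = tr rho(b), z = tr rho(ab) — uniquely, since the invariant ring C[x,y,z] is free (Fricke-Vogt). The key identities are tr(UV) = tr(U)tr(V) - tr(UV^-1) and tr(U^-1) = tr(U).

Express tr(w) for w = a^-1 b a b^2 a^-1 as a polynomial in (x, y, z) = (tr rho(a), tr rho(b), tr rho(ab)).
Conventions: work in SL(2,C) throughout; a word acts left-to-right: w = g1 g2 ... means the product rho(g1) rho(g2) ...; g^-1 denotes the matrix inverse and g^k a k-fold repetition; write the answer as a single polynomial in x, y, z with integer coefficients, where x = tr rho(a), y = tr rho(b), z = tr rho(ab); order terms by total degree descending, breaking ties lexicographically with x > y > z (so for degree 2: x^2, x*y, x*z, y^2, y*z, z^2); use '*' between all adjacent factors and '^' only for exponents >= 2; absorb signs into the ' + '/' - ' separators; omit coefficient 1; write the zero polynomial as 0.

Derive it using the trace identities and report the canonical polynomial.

x^2*y^2*z - x^3*y - x*y*z^2 - y^2*z + 2*x*y + z

trace(a b^2) = trace(b) * trace(a b) - trace(a) = y*z - x
trace(b a b^2) = trace(b) * trace(a b^2) - trace(a b) = y^2*z - x*y - z
trace(a b a b) = trace(b a) * trace(b a) - trace(1) = z^2 - 2
trace(a b a) = trace(a) * trace(b a) - trace(b) = x*z - y
trace(b a b^2 a) = trace(b) * trace(a b a b) - trace(a b a) = y*z^2 - x*z - y
trace(a^-1 b a b^2) = trace(b a b^2) * trace(a) - trace(b a b^2 a) = x*y^2*z - x^2*y - y*z^2 + y
trace(a^-1 b a b^2 a^-1) = trace(a^-1 b a b^2) * trace(a) - trace(a^-1 b a b^2 a) = x^2*y^2*z - x^3*y - x*y*z^2 - y^2*z + 2*x*y + z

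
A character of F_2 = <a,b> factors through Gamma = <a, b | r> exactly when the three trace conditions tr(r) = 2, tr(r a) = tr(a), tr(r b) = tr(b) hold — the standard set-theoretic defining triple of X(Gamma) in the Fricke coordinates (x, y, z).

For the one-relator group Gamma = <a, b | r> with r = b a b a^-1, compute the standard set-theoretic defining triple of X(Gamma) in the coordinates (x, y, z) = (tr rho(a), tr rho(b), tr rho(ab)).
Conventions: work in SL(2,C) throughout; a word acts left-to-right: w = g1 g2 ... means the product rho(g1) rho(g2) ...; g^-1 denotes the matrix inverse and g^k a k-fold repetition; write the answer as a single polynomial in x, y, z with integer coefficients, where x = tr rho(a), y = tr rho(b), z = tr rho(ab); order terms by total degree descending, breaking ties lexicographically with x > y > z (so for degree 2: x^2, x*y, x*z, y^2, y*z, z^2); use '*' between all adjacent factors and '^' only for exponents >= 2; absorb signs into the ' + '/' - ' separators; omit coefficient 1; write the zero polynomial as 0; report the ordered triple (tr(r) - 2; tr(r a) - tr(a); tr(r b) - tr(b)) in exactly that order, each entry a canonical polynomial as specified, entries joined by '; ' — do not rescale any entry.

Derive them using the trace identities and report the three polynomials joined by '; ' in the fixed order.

x*y*z - x^2 - z^2; y*z - 2*x; x*y^2*z - x^2*y - y*z^2

tr(b a b) = tr(b)*tr(a b) - tr(a) = y*z - x
apply: tr(b a b a) = tr(b a)*tr(b a) - tr(1) = z^2 - 2
tr(b a b a^-1) = tr(b a b)*tr(a) - tr(b a b a) = x*y*z - x^2 - z^2 + 2
apply: tr(b^2 a b) = tr(b)*tr(a b^2) - tr(a b)  (reduce the b square) = y^2*z - x*y - z
apply: tr(a b a) = tr(a)*tr(b a) - tr(b)  (reduce the a square) = x*z - y
use: tr(b^2 a b a) = tr(b)*tr(a b a b) - tr(a b a)  (reduce the b square) = y*z^2 - x*z - y
tr(b a b a^-1 b) = tr(b^2 a b)*tr(a) - tr(b^2 a b a)  (eliminate a^-1) = x*y^2*z - x^2*y - y*z^2 + y
assemble the triple (tr(r) - 2; tr(r a) - x; tr(r b) - y)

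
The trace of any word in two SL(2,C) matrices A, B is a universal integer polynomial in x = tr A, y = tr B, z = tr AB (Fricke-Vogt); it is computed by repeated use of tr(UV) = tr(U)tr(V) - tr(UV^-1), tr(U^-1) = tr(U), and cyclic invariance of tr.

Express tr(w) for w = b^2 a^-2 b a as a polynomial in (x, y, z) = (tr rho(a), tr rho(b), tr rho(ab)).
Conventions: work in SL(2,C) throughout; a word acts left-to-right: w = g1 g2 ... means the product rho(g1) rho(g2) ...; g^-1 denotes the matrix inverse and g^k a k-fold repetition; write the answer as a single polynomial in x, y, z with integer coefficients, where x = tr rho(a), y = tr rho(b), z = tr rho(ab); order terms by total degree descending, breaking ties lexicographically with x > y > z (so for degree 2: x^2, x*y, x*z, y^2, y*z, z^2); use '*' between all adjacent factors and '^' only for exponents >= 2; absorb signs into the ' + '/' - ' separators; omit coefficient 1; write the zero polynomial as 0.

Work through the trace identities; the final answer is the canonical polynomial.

x^2*y^2*z - x^3*y - x*y*z^2 - y^2*z + 2*x*y + z

trace(b a b) = trace(b) * trace(a b) - trace(a) = y*z - x
trace(b a b^2) = trace(b) * trace(b a b) - trace(b a) = y^2*z - x*y - z
trace(a b a b) = trace(b a) * trace(b a) - trace(1) = z^2 - 2
trace(a b a) = trace(a) * trace(b a) - trace(b) = x*z - y
trace(b a b^2 a) = trace(b) * trace(a b a b) - trace(a b a) = y*z^2 - x*z - y
trace(b a b^2 a^-1) = trace(b a b^2) * trace(a) - trace(b a b^2 a) = x*y^2*z - x^2*y - y*z^2 + y
trace(b^2 a^-2 b a) = trace(b a b^2 a^-1) * trace(a) - trace(b a b^2) = x^2*y^2*z - x^3*y - x*y*z^2 - y^2*z + 2*x*y + z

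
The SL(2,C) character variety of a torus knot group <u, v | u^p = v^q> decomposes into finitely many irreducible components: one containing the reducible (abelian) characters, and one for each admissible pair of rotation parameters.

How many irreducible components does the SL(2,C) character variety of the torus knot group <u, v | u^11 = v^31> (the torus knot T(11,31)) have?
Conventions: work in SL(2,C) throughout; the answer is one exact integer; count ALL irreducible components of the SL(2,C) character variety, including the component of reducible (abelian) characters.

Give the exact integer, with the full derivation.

For T(11,31): irreducibility forces the central element u^11 = v^31 to one of +I, -I.
So on each irreducible component the traces are pinned: tr(u) = 2*cos(pi*alpha/11) with 1 <= alpha <= 10, tr(v) = 2*cos(pi*beta/31) with 1 <= beta <= 30.
Consistency of u^11 = (-1)^alpha I with v^31 = (-1)^beta I forces alpha = beta (mod 2).
Enumerate parity-matched pairs: 5*15 odd-odd plus 5*15 even-even gives 150.
Total: 150 irreducible-character components + 1 reducible (abelian) component = 151.

151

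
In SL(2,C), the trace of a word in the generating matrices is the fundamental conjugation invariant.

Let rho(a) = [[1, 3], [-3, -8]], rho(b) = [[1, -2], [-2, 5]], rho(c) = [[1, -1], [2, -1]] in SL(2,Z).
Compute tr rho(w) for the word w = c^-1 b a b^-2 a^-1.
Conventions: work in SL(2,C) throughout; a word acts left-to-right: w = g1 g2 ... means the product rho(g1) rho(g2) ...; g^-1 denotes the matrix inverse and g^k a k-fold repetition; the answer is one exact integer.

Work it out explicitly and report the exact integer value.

14898

rho(c^-1) = [[-1, 1], [-2, 1]]
... * rho(b) = [[1, -2], [-2, 5]]  ->  [[-3, 7], [-4, 9]]
... * rho(a) = [[1, 3], [-3, -8]]  ->  [[-24, -65], [-31, -84]]
... * rho(b^-1) = [[5, 2], [2, 1]]  ->  [[-250, -113], [-323, -146]]
... * rho(b^-1) = [[5, 2], [2, 1]]  ->  [[-1476, -613], [-1907, -792]]
... * rho(a^-1) = [[-8, -3], [3, 1]]  ->  [[9969, 3815], [12880, 4929]]
tr = 9969 + 4929 = 14898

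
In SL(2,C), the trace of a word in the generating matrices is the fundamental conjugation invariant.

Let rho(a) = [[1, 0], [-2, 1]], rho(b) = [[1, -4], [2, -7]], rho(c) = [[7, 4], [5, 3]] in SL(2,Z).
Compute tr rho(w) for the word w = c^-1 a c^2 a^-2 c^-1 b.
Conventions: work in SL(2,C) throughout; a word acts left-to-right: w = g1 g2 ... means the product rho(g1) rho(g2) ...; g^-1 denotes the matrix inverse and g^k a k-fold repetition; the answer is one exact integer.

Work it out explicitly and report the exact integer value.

rho(c^-1) = [[3, -4], [-5, 7]]
... * rho(a) = [[1, 0], [-2, 1]]  ->  [[11, -4], [-19, 7]]
... * rho(c) = [[7, 4], [5, 3]]  ->  [[57, 32], [-98, -55]]
... * rho(c) = [[7, 4], [5, 3]]  ->  [[559, 324], [-961, -557]]
... * rho(a^-1) = [[1, 0], [2, 1]]  ->  [[1207, 324], [-2075, -557]]
... * rho(a^-1) = [[1, 0], [2, 1]]  ->  [[1855, 324], [-3189, -557]]
... * rho(c^-1) = [[3, -4], [-5, 7]]  ->  [[3945, -5152], [-6782, 8857]]
... * rho(b) = [[1, -4], [2, -7]]  ->  [[-6359, 20284], [10932, -34871]]
tr = -6359 + -34871 = -41230

-41230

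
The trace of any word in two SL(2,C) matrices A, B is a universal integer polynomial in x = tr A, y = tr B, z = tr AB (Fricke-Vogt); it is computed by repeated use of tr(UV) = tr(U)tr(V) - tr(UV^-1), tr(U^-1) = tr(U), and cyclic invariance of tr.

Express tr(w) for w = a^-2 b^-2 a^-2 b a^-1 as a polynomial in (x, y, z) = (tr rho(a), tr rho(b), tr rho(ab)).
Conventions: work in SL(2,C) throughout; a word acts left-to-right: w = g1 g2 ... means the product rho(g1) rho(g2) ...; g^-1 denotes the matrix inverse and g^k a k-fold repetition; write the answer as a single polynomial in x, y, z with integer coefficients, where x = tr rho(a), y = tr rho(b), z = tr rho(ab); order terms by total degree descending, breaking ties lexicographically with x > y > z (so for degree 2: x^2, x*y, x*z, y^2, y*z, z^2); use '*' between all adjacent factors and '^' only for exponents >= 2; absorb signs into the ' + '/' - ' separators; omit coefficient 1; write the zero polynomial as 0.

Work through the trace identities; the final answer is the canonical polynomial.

x^4*y^2*z - x^5*y - x^3*y^3 - x^3*y*z^2 + x^4*z - x^2*y^2*z + 4*x^3*y + x*y^3 + x*y*z^2 - 3*x^2*z - 2*x*y + z

trace(b a^-1) = trace(b)*trace(a) - trace(b a) = x*y - z
trace(a^-1 b a^-1) = trace(b a^-1)*trace(a) - trace(b) = x^2*y - x*z - y
trace(b^2) = trace(b)*trace(b) - trace(1) = y^2 - 2
trace(b^2 a) = trace(b)*trace(a b) - trace(a) = y*z - x
trace(b a^-1 b) = trace(b^2)*trace(a) - trace(b^2 a) = x*y^2 - y*z - x
trace(b a b a) = trace(a b)*trace(a b) - trace(1)   [split at repeated a] = z^2 - 2
trace(b a^-1 b a) = trace(b a b)*trace(a) - trace(b a b a) = x*y*z - x^2 - z^2 + 2
trace(a^-1 b a^-1 b) = trace(b a^-1 b)*trace(a) - trace(b a^-1 b a) = x^2*y^2 - 2*x*y*z + z^2 - 2
trace(a^-1 b a^-1 b^-1) = trace(a^-1 b a^-1)*trace(b) - trace(a^-1 b a^-1 b) = x*y*z - y^2 - z^2 + 2
trace(b^-2 a^-1 b a^-1) = trace(a^-1 b a^-1 b^-1)*trace(b) - trace(a^-1 b a^-1) = x*y^2*z - x^2*y - y^3 - y*z^2 + x*z + 3*y
trace(a^-2 b^-2 a^-1 b) = trace(b^-2 a^-1 b a^-1)*trace(a) - trace(b^-2 a^-1 b) = x^2*y^2*z - x^3*y - x*y^3 - x*y*z^2 + x^2*z + 3*x*y - z
trace(a^-1 b a^-3 b^-2) = trace(a^-2 b^-2 a^-1 b)*trace(a) - trace(a^-2 b^-2 a^-1 b a) = x^3*y^2*z - x^4*y - x^2*y^3 - x^2*y*z^2 + x^3*z - x*y^2*z + 4*x^2*y + y^3 + y*z^2 - 2*x*z - 3*y
trace(a^-2) = trace(a^-1)*trace(a) - trace(1) = x^2 - 2
trace(a^-2 b^-1) = trace(a^-2)*trace(b) - trace(a^-2 b) = x*z - y
trace(a^-3 b^-1) = trace(a^-2 b^-1)*trace(a) - trace(a^-2 b^-1 a) = x^2*z - x*y - z
trace(a^-2 b^-2 a^-2 b a^-1) = trace(a^-1 b a^-3 b^-2)*trace(a) - trace(a^-1 b a^-3 b^-2 a) = x^4*y^2*z - x^5*y - x^3*y^3 - x^3*y*z^2 + x^4*z - x^2*y^2*z + 4*x^3*y + x*y^3 + x*y*z^2 - 3*x^2*z - 2*x*y + z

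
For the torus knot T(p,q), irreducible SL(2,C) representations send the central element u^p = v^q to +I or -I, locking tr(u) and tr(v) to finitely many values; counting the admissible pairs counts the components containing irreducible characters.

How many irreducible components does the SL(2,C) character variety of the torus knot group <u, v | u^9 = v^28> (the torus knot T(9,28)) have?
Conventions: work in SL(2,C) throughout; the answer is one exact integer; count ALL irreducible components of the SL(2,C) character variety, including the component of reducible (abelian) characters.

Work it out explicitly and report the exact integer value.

109

Gamma = < u, v | u^9 = v^28 > (torus knot T(9,28)); the central element u^9 = v^28 acts as +I or -I in any irreducible SL(2,C) representation.
On an irreducible component, tr(u) is locked at 2*cos(pi*alpha/9) for some alpha in 1..8, and tr(v) at 2*cos(pi*beta/28) for some beta in 1..27.
u^9 = (-1)^alpha I and v^28 = (-1)^beta I must agree, so alpha and beta have equal parity.
count pairs: odd alpha (4 choices) x odd beta (14), plus even alpha (4) x even beta (13): 4*14 + 4*13 = 108.
That is 108 components of irreducible characters, and with the reducible (abelian) component the total is 109.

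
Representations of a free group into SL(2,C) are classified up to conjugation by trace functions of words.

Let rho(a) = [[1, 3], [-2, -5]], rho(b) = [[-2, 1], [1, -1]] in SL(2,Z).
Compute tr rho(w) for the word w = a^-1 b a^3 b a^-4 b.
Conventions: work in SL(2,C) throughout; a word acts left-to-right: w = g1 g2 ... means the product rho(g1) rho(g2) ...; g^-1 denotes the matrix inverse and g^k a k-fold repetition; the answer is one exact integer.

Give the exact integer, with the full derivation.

rho(a^-1) = [[-5, -3], [2, 1]]
... * rho(b) = [[-2, 1], [1, -1]]  ->  [[7, -2], [-3, 1]]
... * rho(a) = [[1, 3], [-2, -5]]  ->  [[11, 31], [-5, -14]]
... * rho(a) = [[1, 3], [-2, -5]]  ->  [[-51, -122], [23, 55]]
... * rho(a) = [[1, 3], [-2, -5]]  ->  [[193, 457], [-87, -206]]
... * rho(b) = [[-2, 1], [1, -1]]  ->  [[71, -264], [-32, 119]]
... * rho(a^-1) = [[-5, -3], [2, 1]]  ->  [[-883, -477], [398, 215]]
... * rho(a^-1) = [[-5, -3], [2, 1]]  ->  [[3461, 2172], [-1560, -979]]
... * rho(a^-1) = [[-5, -3], [2, 1]]  ->  [[-12961, -8211], [5842, 3701]]
... * rho(a^-1) = [[-5, -3], [2, 1]]  ->  [[48383, 30672], [-21808, -13825]]
... * rho(b) = [[-2, 1], [1, -1]]  ->  [[-66094, 17711], [29791, -7983]]
tr = -66094 + -7983 = -74077

-74077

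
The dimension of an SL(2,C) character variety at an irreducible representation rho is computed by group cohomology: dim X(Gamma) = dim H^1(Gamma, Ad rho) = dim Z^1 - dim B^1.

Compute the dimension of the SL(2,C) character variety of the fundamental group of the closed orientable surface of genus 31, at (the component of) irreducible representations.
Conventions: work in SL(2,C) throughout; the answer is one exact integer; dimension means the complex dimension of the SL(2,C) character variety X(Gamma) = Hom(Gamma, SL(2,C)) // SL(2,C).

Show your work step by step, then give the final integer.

180

Gamma = pi_1(Sigma_31) = < a_1, b_1, ..., a_31, b_31 | prod [a_i, b_i] > has 2g = 62 generators and 1 relator.
A cocycle assigns one sl_2 vector per generator subject to the relator condition d_2(z) = 0: dim of the unconstrained space is 3*2g = 186.
d_2 is surjective at irreducible rho (its cokernel H^2 is dual to H^0 = 0), so dim Z^1 = 186 - 3 = 183.
Coboundaries contribute dim B^1 = 3 (injective at irreducible rho).
dim X = dim H^1 = 183 - 3 = 180.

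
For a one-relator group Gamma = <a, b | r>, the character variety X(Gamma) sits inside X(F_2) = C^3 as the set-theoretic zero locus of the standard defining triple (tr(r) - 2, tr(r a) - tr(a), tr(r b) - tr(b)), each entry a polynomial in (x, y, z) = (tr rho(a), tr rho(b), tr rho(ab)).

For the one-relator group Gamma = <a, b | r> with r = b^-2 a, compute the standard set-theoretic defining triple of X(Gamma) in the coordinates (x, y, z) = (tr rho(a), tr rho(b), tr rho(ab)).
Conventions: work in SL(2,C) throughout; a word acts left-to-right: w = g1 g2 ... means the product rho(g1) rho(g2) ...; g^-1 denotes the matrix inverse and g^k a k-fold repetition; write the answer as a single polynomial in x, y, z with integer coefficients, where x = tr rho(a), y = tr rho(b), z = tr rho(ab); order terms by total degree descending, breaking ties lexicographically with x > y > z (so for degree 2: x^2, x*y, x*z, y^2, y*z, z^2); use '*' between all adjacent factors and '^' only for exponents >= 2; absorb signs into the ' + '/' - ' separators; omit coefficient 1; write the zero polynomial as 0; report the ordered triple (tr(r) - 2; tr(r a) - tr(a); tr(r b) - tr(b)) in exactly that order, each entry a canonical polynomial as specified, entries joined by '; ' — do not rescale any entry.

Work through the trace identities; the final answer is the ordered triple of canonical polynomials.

x*y^2 - y*z - x - 2; x^2*y^2 - x*y*z - x^2 - y^2 - x + 2; x*y - y - z

use: trace(a b^-1) = trace(a) trace(b) - trace(a b) = x*y - z
trace(b^-2 a) = trace(a b^-1) trace(b) - trace(a) = x*y^2 - y*z - x
apply: trace(a^2) = trace(a) trace(a) - trace(1) = x^2 - 2
trace(a^2 b) = trace(a) trace(b a) - trace(b) = x*z - y
use: trace(b^-1 a^2) = trace(a^2) trace(b) - trace(a^2 b) = x^2*y - x*z - y
trace(b^-2 a^2) = trace(b^-1 a^2) trace(b) - trace(b^-1 a^2 b) = x^2*y^2 - x*y*z - x^2 - y^2 + 2
assemble the triple (trace(r) - 2; trace(r a) - x; trace(r b) - y)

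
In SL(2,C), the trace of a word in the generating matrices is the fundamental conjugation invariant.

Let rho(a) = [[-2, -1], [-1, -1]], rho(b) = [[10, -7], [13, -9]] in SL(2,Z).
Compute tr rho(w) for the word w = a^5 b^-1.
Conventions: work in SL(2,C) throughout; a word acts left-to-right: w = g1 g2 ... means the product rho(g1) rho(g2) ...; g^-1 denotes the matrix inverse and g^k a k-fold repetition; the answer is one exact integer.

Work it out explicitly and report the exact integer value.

rho(a) = [[-2, -1], [-1, -1]]
... * rho(a) = [[-2, -1], [-1, -1]]  ->  [[5, 3], [3, 2]]
... * rho(a) = [[-2, -1], [-1, -1]]  ->  [[-13, -8], [-8, -5]]
... * rho(a) = [[-2, -1], [-1, -1]]  ->  [[34, 21], [21, 13]]
... * rho(a) = [[-2, -1], [-1, -1]]  ->  [[-89, -55], [-55, -34]]
... * rho(b^-1) = [[-9, 7], [-13, 10]]  ->  [[1516, -1173], [937, -725]]
tr = 1516 + -725 = 791

791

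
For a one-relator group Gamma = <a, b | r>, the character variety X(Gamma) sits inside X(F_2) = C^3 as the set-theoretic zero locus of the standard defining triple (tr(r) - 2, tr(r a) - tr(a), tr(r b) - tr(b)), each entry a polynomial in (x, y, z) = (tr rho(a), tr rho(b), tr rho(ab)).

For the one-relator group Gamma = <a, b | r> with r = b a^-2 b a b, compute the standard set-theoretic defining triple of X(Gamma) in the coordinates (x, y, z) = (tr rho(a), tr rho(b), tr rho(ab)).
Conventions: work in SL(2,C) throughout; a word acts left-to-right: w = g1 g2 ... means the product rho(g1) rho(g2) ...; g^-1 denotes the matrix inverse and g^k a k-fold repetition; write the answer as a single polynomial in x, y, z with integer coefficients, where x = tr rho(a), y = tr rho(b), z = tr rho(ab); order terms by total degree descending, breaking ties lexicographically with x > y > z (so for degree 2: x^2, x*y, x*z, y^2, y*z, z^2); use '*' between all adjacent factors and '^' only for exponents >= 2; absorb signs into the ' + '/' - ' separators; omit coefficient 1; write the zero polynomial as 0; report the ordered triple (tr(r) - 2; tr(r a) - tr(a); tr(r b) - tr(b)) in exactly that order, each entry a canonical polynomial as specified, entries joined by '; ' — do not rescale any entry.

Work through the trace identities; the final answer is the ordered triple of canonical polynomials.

apply: trace(a b^2) = trace(b) trace(a b) - trace(a)  (reduce the b square) = y*z - x
apply: trace(b a b^2) = trace(b) trace(a b^2) - trace(a b)  (reduce the b square) = y^2*z - x*y - z
apply: trace(a b a b) = trace(a b) trace(a b) - trace(1)  (split on a) = z^2 - 2
apply: trace(a b a) = trace(a) trace(b a) - trace(b)  (reduce the a square) = x*z - y
trace(b a b^2 a) = trace(b) trace(a b a b) - trace(a b a)  (reduce the b square) = y*z^2 - x*z - y
trace(a^-1 b a b^2) = trace(b a b^2) trace(a) - trace(b a b^2 a)  (eliminate a^-1) = x*y^2*z - x^2*y - y*z^2 + y
apply: trace(b a^-2 b a b) = trace(a^-1 b a b^2) trace(a) - trace(a^-1 b a b^2 a)  (eliminate a^-1) = x^2*y^2*z - x^3*y - x*y*z^2 - y^2*z + 2*x*y + z
use: trace(b a b a b a) = trace(a b) trace(a b a b) - trace(a^-1 b^-1)   [split at repeated a] = z^3 - 3*z
apply: trace(b a b a b a^-1) = trace(b a b a b) trace(a) - trace(b a b a b a) = x*y*z^2 - x^2*z - z^3 - x*y + 3*z
apply: trace(b a^-2 b a b a) = trace(b a b a b a^-1) trace(a) - trace(b a b a b) = x^2*y*z^2 - x^3*z - x*z^3 - x^2*y - y*z^2 + 4*x*z + y
use: trace(b a b^3) = trace(b) trace(b^2 a b) - trace(b^2 a)   [square of b] = y^3*z - x*y^2 - 2*y*z + x
apply: trace(b a b^3 a) = trace(b) trace(b a b a b) - trace(b a b a)   [square of b] = y^2*z^2 - x*y*z - y^2 - z^2 + 2
use: trace(a^-1 b a b^3) = trace(b a b^3) trace(a) - trace(b a b^3 a)   [inverse elimination on a] = x*y^3*z - x^2*y^2 - y^2*z^2 - x*y*z + x^2 + y^2 + z^2 - 2
use: trace(b a^-2 b a b^2) = trace(a^-1 b a b^3) trace(a) - trace(a^-1 b a b^3 a)   [inverse elimination on a] = x^2*y^3*z - x^3*y^2 - x*y^2*z^2 - x^2*y*z - y^3*z + x^3 + 2*x*y^2 + x*z^2 + 2*y*z - 3*x
assemble the triple (trace(r) - 2; trace(r a) - x; trace(r b) - y)

x^2*y^2*z - x^3*y - x*y*z^2 - y^2*z + 2*x*y + z - 2; x^2*y*z^2 - x^3*z - x*z^3 - x^2*y - y*z^2 + 4*x*z - x + y; x^2*y^3*z - x^3*y^2 - x*y^2*z^2 - x^2*y*z - y^3*z + x^3 + 2*x*y^2 + x*z^2 + 2*y*z - 3*x - y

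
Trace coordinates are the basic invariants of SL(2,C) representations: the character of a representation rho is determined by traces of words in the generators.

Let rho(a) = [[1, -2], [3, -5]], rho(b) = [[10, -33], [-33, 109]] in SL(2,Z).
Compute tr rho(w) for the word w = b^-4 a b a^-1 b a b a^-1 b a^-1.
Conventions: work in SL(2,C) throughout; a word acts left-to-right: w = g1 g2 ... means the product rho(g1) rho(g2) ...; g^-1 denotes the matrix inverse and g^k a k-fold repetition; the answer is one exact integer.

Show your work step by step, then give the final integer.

-538241997768640312

rho(b^-1) = [[109, 33], [33, 10]]
... * rho(b^-1) = [[109, 33], [33, 10]]  ->  [[12970, 3927], [3927, 1189]]
... * rho(b^-1) = [[109, 33], [33, 10]]  ->  [[1543321, 467280], [467280, 141481]]
... * rho(b^-1) = [[109, 33], [33, 10]]  ->  [[183642229, 55602393], [55602393, 16835050]]
... * rho(a) = [[1, -2], [3, -5]]  ->  [[350449408, -645296423], [106107543, -195380036]]
... * rho(b) = [[10, -33], [-33, 109]]  ->  [[24799276039, -81902140571], [7508616618, -24797972843]]
... * rho(a^-1) = [[-5, 2], [-3, 1]]  ->  [[121710041518, -32303588493], [36850835439, -9780739607]]
... * rho(b) = [[10, -33], [-33, 109]]  ->  [[2283118835449, -7537522515831], [691272761421, -2282178186650]]
... * rho(a) = [[1, -2], [3, -5]]  ->  [[-20329448712044, 33121374908257], [-6155261798529, 10028345410408]]
... * rho(b) = [[10, -33], [-33, 109]]  ->  [[-1296299859092921, 4281101672497465], [-392488016528754, 1296213289085929]]
... * rho(a^-1) = [[-5, 2], [-3, 1]]  ->  [[-6361805722027790, 1688501954311623], [-1926199784614017, 511237256028421]]
... * rho(b) = [[10, -33], [-33, 109]]  ->  [[-119338621712561459, 393986301846883977], [-36132827295078063, 119289453799360450]]
... * rho(a^-1) = [[-5, 2], [-3, 1]]  ->  [[-585265796977844636, 155309058421761059], [-177204224922691035, 47023799209204324]]
tr = -585265796977844636 + 47023799209204324 = -538241997768640312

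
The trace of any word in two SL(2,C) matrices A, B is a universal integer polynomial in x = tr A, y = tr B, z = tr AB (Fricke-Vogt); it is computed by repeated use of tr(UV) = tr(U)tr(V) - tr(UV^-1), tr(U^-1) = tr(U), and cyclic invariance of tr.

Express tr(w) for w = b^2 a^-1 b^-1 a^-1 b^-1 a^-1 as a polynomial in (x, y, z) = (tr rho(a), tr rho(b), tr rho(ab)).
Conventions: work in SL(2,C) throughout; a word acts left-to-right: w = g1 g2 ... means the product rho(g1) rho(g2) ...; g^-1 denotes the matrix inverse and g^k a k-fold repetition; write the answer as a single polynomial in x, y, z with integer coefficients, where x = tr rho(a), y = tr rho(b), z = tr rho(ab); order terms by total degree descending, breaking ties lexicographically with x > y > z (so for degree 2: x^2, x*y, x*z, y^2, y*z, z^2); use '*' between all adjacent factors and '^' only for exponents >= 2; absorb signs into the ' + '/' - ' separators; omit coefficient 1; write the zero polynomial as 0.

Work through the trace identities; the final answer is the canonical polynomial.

x*y^2*z^2 - y^3*z - y*z^3 - x*y^2 - x*z^2 + 4*y*z + x

tr(b a^-1) = tr(b)*tr(a) - tr(b a)   [inverse elimination on a] = x*y - z
tr(a^-1 b a^-1) = tr(b a^-1)*tr(a) - tr(b)   [inverse elimination on a] = x^2*y - x*z - y
use: tr(b^2) = tr(b)*tr(b) - tr(1)   [square of b] = y^2 - 2
use: tr(b^2 a) = tr(b)*tr(a b) - tr(a)   [square of b] = y*z - x
tr(b a^-1 b) = tr(b^2)*tr(a) - tr(b^2 a)   [inverse elimination on a] = x*y^2 - y*z - x
tr(b a b a) = tr(a b)*tr(a b) - tr(1)   [split at a repeated a] = z^2 - 2
use: tr(b a^-1 b a) = tr(b a b)*tr(a) - tr(b a b a)   [inverse elimination on a] = x*y*z - x^2 - z^2 + 2
apply: tr(a^-1 b a^-1 b) = tr(b a^-1 b)*tr(a) - tr(b a^-1 b a)   [inverse elimination on a] = x^2*y^2 - 2*x*y*z + z^2 - 2
tr(b a^-1 b^-1 a^-1) = tr(a^-1 b a^-1)*tr(b) - tr(a^-1 b a^-1 b)   [inverse elimination on b] = x*y*z - y^2 - z^2 + 2
use: tr(a b^2 a) = tr(a)*tr(b^2 a) - tr(b^2)   [square of a] = x*y*z - x^2 - y^2 + 2
tr(a b a) = tr(a)*tr(b a) - tr(b)   [square of a] = x*z - y
apply: tr(a b^2 a b) = tr(b)*tr(a b a b) - tr(a b a)   [square of b] = y*z^2 - x*z - y
apply: tr(b^-1 a b^2 a) = tr(a b^2 a)*tr(b) - tr(a b^2 a b)   [inverse elimination on b] = x*y^2*z - x^2*y - y^3 - y*z^2 + x*z + 3*y
tr(b^-1 a b^2 a^-1) = tr(b^-1 a b^2)*tr(a) - tr(b^-1 a b^2 a)   [inverse elimination on a] = -x*y^2*z + x^2*y + y^3 + y*z^2 - 3*y
apply: tr(b^-1 a b^2 a^-1 b^-1) = tr(b^-1 a b^2 a^-1)*tr(b) - tr(b^-1 a b^2 a^-1 b)   [inverse elimination on b] = -x*y^3*z + x^2*y^2 + y^4 + y^2*z^2 - 4*y^2 + 2
tr(a^3 b) = tr(a)*tr(a b a) - tr(a b)   [square of a] = x^2*z - x*y - z
tr(a^2) = tr(a)*tr(a) - tr(1)   [square of a] = x^2 - 2
apply: tr(a^3) = tr(a)*tr(a^2) - tr(a)   [square of a] = x^3 - 3*x
tr(a b^2 a^2) = tr(b)*tr(a^3 b) - tr(a^3)   [square of b] = x^2*y*z - x^3 - x*y^2 - y*z + 3*x
apply: tr(b a b^2) = tr(b)*tr(b a b) - tr(b a)   [square of b] = y^2*z - x*y - z
apply: tr(a b^2 a^2 b) = tr(a)*tr(b a b^2 a) - tr(b a b^2)   [square of a] = x*y*z^2 - x^2*z - y^2*z + z
apply: tr(a b^-1 a b^2 a) = tr(a b^2 a^2)*tr(b) - tr(a b^2 a^2 b)   [inverse elimination on b] = x^2*y^2*z - x^3*y - x*y^3 - x*y*z^2 + x^2*z + 3*x*y - z
use: tr(a b a^2 b) = tr(a)*tr(b a b a) - tr(b a b)   [square of a] = x*z^2 - y*z - x
tr(a b^2 a b a) = tr(b)*tr(a b a^2 b) - tr(a b a^2)   [square of b] = x*y*z^2 - x^2*z - y^2*z + z
use: tr(a b a b a b) = tr(a b)*tr(a b a b) - tr(a^-1 b^-1)   [split at a repeated a] = z^3 - 3*z
tr(a b^2 a b a b) = tr(b)*tr(a b a b a b) - tr(a b a b a)   [square of b] = y*z^3 - x*z^2 - 2*y*z + x
apply: tr(a b^-1 a b^2 a b) = tr(a b^2 a b a)*tr(b) - tr(a b^2 a b a b)   [inverse elimination on b] = x*y^2*z^2 - x^2*y*z - y^3*z - y*z^3 + x*z^2 + 3*y*z - x
tr(b^-1 a b^-1 a b^2 a) = tr(a b^-1 a b^2 a)*tr(b) - tr(a b^-1 a b^2 a b)   [inverse elimination on b] = x^2*y^3*z - x^3*y^2 - x*y^4 - 2*x*y^2*z^2 + 2*x^2*y*z + y^3*z + y*z^3 + 3*x*y^2 - x*z^2 - 4*y*z + x
tr(b^-1 a b^2 a^-1 b^-1 a) = tr(b^-1 a b^-1 a b^2)*tr(a) - tr(b^-1 a b^-1 a b^2 a)   [inverse elimination on a] = -x^2*y^3*z + x^3*y^2 + x*y^4 + 2*x*y^2*z^2 - x^2*y*z - y^3*z - y*z^3 - 4*x*y^2 + 4*y*z + x
tr(b^2 a^-1 b^-1 a^-1 b^-1 a) = tr(b^-1 a b^2 a^-1 b^-1)*tr(a) - tr(b^-1 a b^2 a^-1 b^-1 a)   [inverse elimination on a] = -x*y^2*z^2 + x^2*y*z + y^3*z + y*z^3 - 4*y*z + x
apply: tr(b^2 a^-1 b^-1 a^-1 b^-1 a^-1) = tr(b^2 a^-1 b^-1 a^-1 b^-1)*tr(a) - tr(b^2 a^-1 b^-1 a^-1 b^-1 a)   [inverse elimination on a] = x*y^2*z^2 - y^3*z - y*z^3 - x*y^2 - x*z^2 + 4*y*z + x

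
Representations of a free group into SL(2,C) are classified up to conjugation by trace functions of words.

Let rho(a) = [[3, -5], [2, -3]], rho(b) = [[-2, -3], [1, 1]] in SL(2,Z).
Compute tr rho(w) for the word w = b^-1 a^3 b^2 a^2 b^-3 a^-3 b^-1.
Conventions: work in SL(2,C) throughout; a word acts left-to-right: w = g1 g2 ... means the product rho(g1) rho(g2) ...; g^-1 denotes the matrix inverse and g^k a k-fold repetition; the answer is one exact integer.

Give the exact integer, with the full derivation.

-399

rho(b^-1) = [[1, 3], [-1, -2]]
... * rho(a) = [[3, -5], [2, -3]]  ->  [[9, -14], [-7, 11]]
... * rho(a) = [[3, -5], [2, -3]]  ->  [[-1, -3], [1, 2]]
... * rho(a) = [[3, -5], [2, -3]]  ->  [[-9, 14], [7, -11]]
... * rho(b) = [[-2, -3], [1, 1]]  ->  [[32, 41], [-25, -32]]
... * rho(b) = [[-2, -3], [1, 1]]  ->  [[-23, -55], [18, 43]]
... * rho(a) = [[3, -5], [2, -3]]  ->  [[-179, 280], [140, -219]]
... * rho(a) = [[3, -5], [2, -3]]  ->  [[23, 55], [-18, -43]]
... * rho(b^-1) = [[1, 3], [-1, -2]]  ->  [[-32, -41], [25, 32]]
... * rho(b^-1) = [[1, 3], [-1, -2]]  ->  [[9, -14], [-7, 11]]
... * rho(b^-1) = [[1, 3], [-1, -2]]  ->  [[23, 55], [-18, -43]]
... * rho(a^-1) = [[-3, 5], [-2, 3]]  ->  [[-179, 280], [140, -219]]
... * rho(a^-1) = [[-3, 5], [-2, 3]]  ->  [[-23, -55], [18, 43]]
... * rho(a^-1) = [[-3, 5], [-2, 3]]  ->  [[179, -280], [-140, 219]]
... * rho(b^-1) = [[1, 3], [-1, -2]]  ->  [[459, 1097], [-359, -858]]
tr = 459 + -858 = -399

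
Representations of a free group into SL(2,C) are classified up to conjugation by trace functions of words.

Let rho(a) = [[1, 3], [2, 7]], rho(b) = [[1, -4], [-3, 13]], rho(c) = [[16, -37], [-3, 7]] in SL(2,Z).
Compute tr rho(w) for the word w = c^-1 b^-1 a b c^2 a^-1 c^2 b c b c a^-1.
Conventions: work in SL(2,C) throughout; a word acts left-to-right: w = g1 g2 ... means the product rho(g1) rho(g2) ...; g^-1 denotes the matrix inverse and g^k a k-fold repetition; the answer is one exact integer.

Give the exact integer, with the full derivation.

-4368868805208446

rho(c^-1) = [[7, 37], [3, 16]]
... * rho(b^-1) = [[13, 4], [3, 1]]  ->  [[202, 65], [87, 28]]
... * rho(a) = [[1, 3], [2, 7]]  ->  [[332, 1061], [143, 457]]
... * rho(b) = [[1, -4], [-3, 13]]  ->  [[-2851, 12465], [-1228, 5369]]
... * rho(c) = [[16, -37], [-3, 7]]  ->  [[-83011, 192742], [-35755, 83019]]
... * rho(c) = [[16, -37], [-3, 7]]  ->  [[-1906402, 4420601], [-821137, 1904068]]
... * rho(a^-1) = [[7, -3], [-2, 1]]  ->  [[-22186016, 10139807], [-9556095, 4367479]]
... * rho(c) = [[16, -37], [-3, 7]]  ->  [[-385395677, 891861241], [-165999957, 384147868]]
... * rho(c) = [[16, -37], [-3, 7]]  ->  [[-8841914555, 20502668736], [-3808442916, 8831033485]]
... * rho(b) = [[1, -4], [-3, 13]]  ->  [[-70349920763, 301902351788], [-30301543371, 130037206969]]
... * rho(c) = [[16, -37], [-3, 7]]  ->  [[-2031305787572, 4716263530747], [-874936314843, 2031417553510]]
... * rho(b) = [[1, -4], [-3, 13]]  ->  [[-16180096379813, 69436649049999], [-6969188975373, 29908173455002]]
... * rho(c) = [[16, -37], [-3, 7]]  ->  [[-467191489227005, 1084720109403074], [-201231543970974, 467217206273815]]
... * rho(a^-1) = [[7, -3], [-2, 1]]  ->  [[-5439780643395183, 2486294577084089], [-2343055220344448, 1070911838186737]]
tr = -5439780643395183 + 1070911838186737 = -4368868805208446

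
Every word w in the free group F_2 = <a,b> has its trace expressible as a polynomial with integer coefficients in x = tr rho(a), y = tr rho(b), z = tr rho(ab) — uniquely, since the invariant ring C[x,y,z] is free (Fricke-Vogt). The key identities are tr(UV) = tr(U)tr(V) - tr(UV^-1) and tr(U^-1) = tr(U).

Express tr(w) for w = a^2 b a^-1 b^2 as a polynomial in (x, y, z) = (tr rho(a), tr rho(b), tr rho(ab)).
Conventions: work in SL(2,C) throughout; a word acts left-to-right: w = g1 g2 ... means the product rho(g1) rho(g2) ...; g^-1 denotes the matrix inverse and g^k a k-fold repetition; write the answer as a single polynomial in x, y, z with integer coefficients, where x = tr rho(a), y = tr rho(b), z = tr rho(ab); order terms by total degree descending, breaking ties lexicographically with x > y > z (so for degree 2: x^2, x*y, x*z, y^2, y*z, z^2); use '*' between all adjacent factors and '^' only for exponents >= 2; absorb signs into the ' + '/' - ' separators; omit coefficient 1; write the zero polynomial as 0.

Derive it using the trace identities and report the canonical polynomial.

x^2*y^2*z - x^3*y - x*y^3 - x*y*z^2 + y^2*z + 3*x*y - z

apply: tr(b^2 a) = tr(b)*tr(a b) - tr(a)   [square of b] = y*z - x
tr(b^2) = tr(b)*tr(b) - tr(1)   [square of b] = y^2 - 2
tr(a^2 b^2) = tr(a)*tr(b^2 a) - tr(b^2)   [square of a] = x*y*z - x^2 - y^2 + 2
tr(a^2 b) = tr(a)*tr(b a) - tr(b)   [square of a] = x*z - y
tr(b^2 a^2 b) = tr(b)*tr(a^2 b^2) - tr(a^2 b)   [square of b] = x*y^2*z - x^2*y - y^3 - x*z + 3*y
apply: tr(b a b a) = tr(b a)*tr(b a) - tr(1)   [split at a repeated b] = z^2 - 2
use: tr(a^2 b a b) = tr(a)*tr(b a b a) - tr(b a b)   [square of a] = x*z^2 - y*z - x
tr(a^2 b a) = tr(a)*tr(a b a) - tr(a b)   [square of a] = x^2*z - x*y - z
apply: tr(b^2 a^2 b a) = tr(b)*tr(a^2 b a b) - tr(a^2 b a)   [square of b] = x*y*z^2 - x^2*z - y^2*z + z
use: tr(a^2 b a^-1 b^2) = tr(b^2 a^2 b)*tr(a) - tr(b^2 a^2 b a)   [inverse elimination on a] = x^2*y^2*z - x^3*y - x*y^3 - x*y*z^2 + y^2*z + 3*x*y - z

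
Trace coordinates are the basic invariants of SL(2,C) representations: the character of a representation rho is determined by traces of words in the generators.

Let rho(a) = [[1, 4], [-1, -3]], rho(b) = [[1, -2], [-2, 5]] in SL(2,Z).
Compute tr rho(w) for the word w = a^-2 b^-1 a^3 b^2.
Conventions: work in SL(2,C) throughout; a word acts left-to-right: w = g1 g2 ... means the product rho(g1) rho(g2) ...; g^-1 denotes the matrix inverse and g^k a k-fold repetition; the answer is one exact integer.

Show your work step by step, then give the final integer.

-7076

rho(a^-1) = [[-3, -4], [1, 1]]
... * rho(a^-1) = [[-3, -4], [1, 1]]  ->  [[5, 8], [-2, -3]]
... * rho(b^-1) = [[5, 2], [2, 1]]  ->  [[41, 18], [-16, -7]]
... * rho(a) = [[1, 4], [-1, -3]]  ->  [[23, 110], [-9, -43]]
... * rho(a) = [[1, 4], [-1, -3]]  ->  [[-87, -238], [34, 93]]
... * rho(a) = [[1, 4], [-1, -3]]  ->  [[151, 366], [-59, -143]]
... * rho(b) = [[1, -2], [-2, 5]]  ->  [[-581, 1528], [227, -597]]
... * rho(b) = [[1, -2], [-2, 5]]  ->  [[-3637, 8802], [1421, -3439]]
tr = -3637 + -3439 = -7076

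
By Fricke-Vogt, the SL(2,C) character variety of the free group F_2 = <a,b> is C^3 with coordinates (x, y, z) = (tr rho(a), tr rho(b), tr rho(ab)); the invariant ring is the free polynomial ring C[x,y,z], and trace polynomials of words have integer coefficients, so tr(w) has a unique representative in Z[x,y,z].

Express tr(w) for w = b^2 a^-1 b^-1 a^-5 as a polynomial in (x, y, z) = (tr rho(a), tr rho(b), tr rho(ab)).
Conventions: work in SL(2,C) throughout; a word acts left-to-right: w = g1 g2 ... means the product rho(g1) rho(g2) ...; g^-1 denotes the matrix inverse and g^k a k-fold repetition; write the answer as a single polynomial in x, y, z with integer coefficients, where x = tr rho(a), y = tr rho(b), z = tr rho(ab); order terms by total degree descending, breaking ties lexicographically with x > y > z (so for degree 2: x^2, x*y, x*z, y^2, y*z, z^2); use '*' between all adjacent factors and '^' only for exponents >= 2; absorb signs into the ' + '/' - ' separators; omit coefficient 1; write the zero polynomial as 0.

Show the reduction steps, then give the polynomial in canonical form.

x^5*y^2*z - x^4*y^3 - x^4*y*z^2 - x^5*z - 3*x^3*y^2*z + 2*x^4*y + 3*x^2*y^3 + 3*x^2*y*z^2 + 4*x^3*z + x*y^2*z - 7*x^2*y - y^3 - y*z^2 - 3*x*z + 3*y

trace(b^2) = trace(b) * trace(b) - trace(1)  (reduce the b square) = y^2 - 2
trace(b^2 a) = trace(b) * trace(a b) - trace(a)  (reduce the b square) = y*z - x
trace(b^2 a^-1) = trace(b^2) * trace(a) - trace(b^2 a)  (eliminate a^-1) = x*y^2 - y*z - x
trace(b^2 a^-2) = trace(b^2 a^-1) * trace(a) - trace(b^2)  (eliminate a^-1) = x^2*y^2 - x*y*z - x^2 - y^2 + 2
trace(a^-1 b^2 a^-2) = trace(b^2 a^-2) * trace(a) - trace(b^2 a^-1)  (eliminate a^-1) = x^3*y^2 - x^2*y*z - x^3 - 2*x*y^2 + y*z + 3*x
trace(a^-2 b^2 a^-2) = trace(a^-1 b^2 a^-2) * trace(a) - trace(a^-1 b^2 a^-1)  (eliminate a^-1) = x^4*y^2 - x^3*y*z - x^4 - 3*x^2*y^2 + 2*x*y*z + 4*x^2 + y^2 - 2
trace(a^-2 b^2 a^-3) = trace(a^-2 b^2 a^-2) * trace(a) - trace(a^-2 b^2 a^-1)  (eliminate a^-1) = x^5*y^2 - x^4*y*z - x^5 - 4*x^3*y^2 + 3*x^2*y*z + 5*x^3 + 3*x*y^2 - y*z - 5*x
trace(a^-5 b^2 a^-1) = trace(a^-2 b^2 a^-3) * trace(a) - trace(a^-2 b^2 a^-2)  (eliminate a^-1) = x^6*y^2 - x^5*y*z - x^6 - 5*x^4*y^2 + 4*x^3*y*z + 6*x^4 + 6*x^2*y^2 - 3*x*y*z - 9*x^2 - y^2 + 2
trace(b^3) = trace(b) * trace(b^2) - trace(b)  (reduce the b square) = y^3 - 3*y
trace(b^3 a) = trace(b) * trace(a b^2) - trace(a b)  (reduce the b square) = y^2*z - x*y - z
trace(b a^-1 b^2) = trace(b^3) * trace(a) - trace(b^3 a)  (eliminate a^-1) = x*y^3 - y^2*z - 2*x*y + z
trace(a b a b) = trace(a b) * trace(a b) - trace(1)  (split on a) = z^2 - 2
trace(a b a) = trace(a) * trace(b a) - trace(b)  (reduce the a square) = x*z - y
trace(b^2 a b a) = trace(b) * trace(a b a b) - trace(a b a)  (reduce the b square) = y*z^2 - x*z - y
trace(b a^-1 b^2 a) = trace(b^2 a b) * trace(a) - trace(b^2 a b a)  (eliminate a^-1) = x*y^2*z - x^2*y - y*z^2 + y
trace(b^2 a^-1 b a^-1) = trace(b a^-1 b^2) * trace(a) - trace(b a^-1 b^2 a)  (eliminate a^-1) = x^2*y^3 - 2*x*y^2*z - x^2*y + y*z^2 + x*z - y
trace(a^-1 b^2 a^-1 b a^-1) = trace(b^2 a^-1 b a^-1) * trace(a) - trace(b^2 a^-1 b)  (eliminate a^-1) = x^3*y^3 - 2*x^2*y^2*z - x^3*y - x*y^3 + x*y*z^2 + x^2*z + y^2*z + x*y - z
trace(a^-2 b^2 a^-1 b a^-1) = trace(a^-1 b^2 a^-1 b a^-1) * trace(a) - trace(a^-1 b^2 a^-1 b)  (eliminate a^-1) = x^4*y^3 - 2*x^3*y^2*z - x^4*y - 2*x^2*y^3 + x^2*y*z^2 + x^3*z + 3*x*y^2*z + 2*x^2*y - y*z^2 - 2*x*z + y
trace(a^-1 b^2 a^-1 b a^-3) = trace(a^-2 b^2 a^-1 b a^-1) * trace(a) - trace(a^-2 b^2 a^-1 b)  (eliminate a^-1) = x^5*y^3 - 2*x^4*y^2*z - x^5*y - 3*x^3*y^3 + x^3*y*z^2 + x^4*z + 5*x^2*y^2*z + 3*x^3*y + x*y^3 - 2*x*y*z^2 - 3*x^2*z - y^2*z + z
trace(a^-5 b^2 a^-1 b) = trace(a^-1 b^2 a^-1 b a^-3) * trace(a) - trace(a^-1 b^2 a^-1 b a^-2)  (eliminate a^-1) = x^6*y^3 - 2*x^5*y^2*z - x^6*y - 4*x^4*y^3 + x^4*y*z^2 + x^5*z + 7*x^3*y^2*z + 4*x^4*y + 3*x^2*y^3 - 3*x^2*y*z^2 - 4*x^3*z - 4*x*y^2*z - 2*x^2*y + y*z^2 + 3*x*z - y
trace(b^2 a^-1 b^-1 a^-5) = trace(a^-5 b^2 a^-1) * trace(b) - trace(a^-5 b^2 a^-1 b)  (eliminate b^-1) = x^5*y^2*z - x^4*y^3 - x^4*y*z^2 - x^5*z - 3*x^3*y^2*z + 2*x^4*y + 3*x^2*y^3 + 3*x^2*y*z^2 + 4*x^3*z + x*y^2*z - 7*x^2*y - y^3 - y*z^2 - 3*x*z + 3*y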